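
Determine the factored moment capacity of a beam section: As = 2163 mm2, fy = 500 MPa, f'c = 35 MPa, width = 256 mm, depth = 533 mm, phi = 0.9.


a = As * fy / (0.85 * f'c * b)
= 2163 * 500 / (0.85 * 35 * 256)
= 142.0037 mm
Mn = As * fy * (d - a/2) / 10^6
= 499.651 kN-m
phi*Mn = 0.9 * 499.651 = 449.69 kN-m

449.69


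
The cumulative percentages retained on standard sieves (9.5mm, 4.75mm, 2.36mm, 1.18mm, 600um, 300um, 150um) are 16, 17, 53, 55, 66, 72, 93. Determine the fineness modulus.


FM = sum(cumulative % retained) / 100
= 372 / 100
= 3.72

3.72


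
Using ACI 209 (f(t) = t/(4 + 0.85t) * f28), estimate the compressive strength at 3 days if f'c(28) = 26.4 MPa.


f(3) = 3 / (4 + 0.85 * 3) * 26.4
= 3 / 6.55 * 26.4
= 12.09 MPa

12.09


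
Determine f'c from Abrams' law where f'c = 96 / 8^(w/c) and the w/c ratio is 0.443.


f'c = 96 / 8^0.443
= 96 / 2.512
= 38.21 MPa

38.21


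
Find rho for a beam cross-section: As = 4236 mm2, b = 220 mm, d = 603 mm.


rho = As / (b * d)
= 4236 / (220 * 603)
= 0.0319

0.0319


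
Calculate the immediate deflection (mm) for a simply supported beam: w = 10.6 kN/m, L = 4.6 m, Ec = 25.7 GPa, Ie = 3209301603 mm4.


Convert: L = 4.6 m = 4600 mm, Ec = 25.7 GPa = 25700 MPa
delta = 5 * 10.6 * 4600^4 / (384 * 25700 * 3209301603)
= 0.75 mm

0.75


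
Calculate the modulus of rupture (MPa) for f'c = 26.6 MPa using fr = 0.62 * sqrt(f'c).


fr = 0.62 * sqrt(26.6)
= 3.198 MPa

3.198


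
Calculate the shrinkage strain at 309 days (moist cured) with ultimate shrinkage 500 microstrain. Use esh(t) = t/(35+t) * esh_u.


esh(309) = 309 / (35 + 309) * 500
= 309 / 344 * 500
= 449.1 microstrain

449.1


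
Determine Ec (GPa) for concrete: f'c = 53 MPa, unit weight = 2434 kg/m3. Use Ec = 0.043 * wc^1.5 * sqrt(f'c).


Ec = 0.043 * 2434^1.5 * sqrt(53) / 1000
= 37.59 GPa

37.59


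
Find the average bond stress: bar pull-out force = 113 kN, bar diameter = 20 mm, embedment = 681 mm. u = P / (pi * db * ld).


u = P / (pi * db * ld)
= 113 * 1000 / (pi * 20 * 681)
= 2.641 MPa

2.641


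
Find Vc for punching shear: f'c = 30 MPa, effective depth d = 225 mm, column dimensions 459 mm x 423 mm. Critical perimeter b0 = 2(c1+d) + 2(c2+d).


b0 = 2*(459 + 225) + 2*(423 + 225) = 2664 mm
Vc = 0.33 * sqrt(30) * 2664 * 225 / 1000
= 1083.41 kN

1083.41


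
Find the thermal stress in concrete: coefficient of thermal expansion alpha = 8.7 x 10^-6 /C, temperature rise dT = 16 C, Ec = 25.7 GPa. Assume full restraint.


sigma = alpha * dT * Ec
= 8.7e-6 * 16 * 25.7 * 1000
= 3.577 MPa

3.577


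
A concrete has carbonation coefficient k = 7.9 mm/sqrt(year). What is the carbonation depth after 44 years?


depth = k * sqrt(t)
= 7.9 * sqrt(44)
= 52.4 mm

52.4


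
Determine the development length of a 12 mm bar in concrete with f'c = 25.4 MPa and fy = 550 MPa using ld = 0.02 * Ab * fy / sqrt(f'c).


Ab = pi * 12^2 / 4 = 113.097 mm2
ld = 0.02 * 113.097 * 550 / sqrt(25.4)
= 246.8 mm

246.8


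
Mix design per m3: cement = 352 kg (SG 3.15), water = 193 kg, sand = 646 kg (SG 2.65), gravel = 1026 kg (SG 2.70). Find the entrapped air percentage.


Vol cement = 352 / (3.15 * 1000) = 0.111746 m3
Vol water = 193 / 1000 = 0.193 m3
Vol sand = 646 / (2.65 * 1000) = 0.243774 m3
Vol gravel = 1026 / (2.70 * 1000) = 0.38 m3
Total solid + water volume = 0.92852 m3
Air = (1 - 0.92852) * 100 = 7.15%

7.15


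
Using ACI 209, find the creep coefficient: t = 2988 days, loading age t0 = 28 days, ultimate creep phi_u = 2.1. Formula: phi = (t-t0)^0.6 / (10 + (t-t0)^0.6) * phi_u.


dt = 2988 - 28 = 2960
phi = 2960^0.6 / (10 + 2960^0.6) * 2.1
= 1.94

1.94


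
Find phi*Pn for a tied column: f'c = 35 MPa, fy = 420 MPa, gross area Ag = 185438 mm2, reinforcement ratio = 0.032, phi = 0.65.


Ast = rho * Ag = 0.032 * 185438 = 5934.016 mm2
phi*Pn = 0.65 * 0.80 * (0.85 * 35 * (185438 - 5934.016) + 420 * 5934.016) / 1000
= 4072.92 kN

4072.92


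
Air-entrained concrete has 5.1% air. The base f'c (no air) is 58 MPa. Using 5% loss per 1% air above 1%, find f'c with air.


Strength loss = (5.1 - 1) * 5 = 20.5%
f'c = 58 * (1 - 20.5/100)
= 46.11 MPa

46.11


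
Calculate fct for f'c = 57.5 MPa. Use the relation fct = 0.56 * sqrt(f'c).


fct = 0.56 * sqrt(57.5)
= 0.56 * 7.583
= 4.246 MPa

4.246


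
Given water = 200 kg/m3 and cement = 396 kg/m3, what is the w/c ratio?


w/c = water / cement
w/c = 200 / 396 = 0.505

0.505


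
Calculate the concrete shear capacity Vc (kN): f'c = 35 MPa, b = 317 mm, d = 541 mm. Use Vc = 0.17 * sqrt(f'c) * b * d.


Vc = 0.17 * sqrt(35) * 317 * 541 / 1000
= 172.48 kN

172.48


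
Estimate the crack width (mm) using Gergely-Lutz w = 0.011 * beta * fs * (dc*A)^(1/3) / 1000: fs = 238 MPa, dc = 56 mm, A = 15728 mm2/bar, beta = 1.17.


w = 0.011 * beta * fs * (dc * A)^(1/3) / 1000
= 0.011 * 1.17 * 238 * (56 * 15728)^(1/3) / 1000
= 0.294 mm

0.294


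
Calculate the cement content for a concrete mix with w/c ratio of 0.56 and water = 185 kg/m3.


Cement = water / (w/c)
= 185 / 0.56
= 330.4 kg/m3

330.4


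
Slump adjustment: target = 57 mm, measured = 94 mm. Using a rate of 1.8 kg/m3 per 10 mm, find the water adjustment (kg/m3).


Difference = 57 - 94 = -37 mm
Water adjustment = -37 * 1.8 / 10 = -6.7 kg/m3

-6.7


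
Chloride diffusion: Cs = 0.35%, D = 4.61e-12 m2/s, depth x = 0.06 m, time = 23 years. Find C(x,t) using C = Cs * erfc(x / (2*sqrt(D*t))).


t_seconds = 23 * 365.25 * 24 * 3600 = 725824800.0 s
arg = 0.06 / (2 * sqrt(4.61e-12 * 725824800.0))
= 0.5186
erfc(0.5186) = 0.4633
C = 0.35 * 0.4633 = 0.1621%

0.1621


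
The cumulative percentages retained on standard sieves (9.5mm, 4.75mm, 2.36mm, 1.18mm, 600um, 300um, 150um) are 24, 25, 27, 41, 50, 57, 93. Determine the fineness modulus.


FM = sum(cumulative % retained) / 100
= 317 / 100
= 3.17

3.17


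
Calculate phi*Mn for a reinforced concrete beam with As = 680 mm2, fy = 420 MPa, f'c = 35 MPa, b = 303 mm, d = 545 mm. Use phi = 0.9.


a = As * fy / (0.85 * f'c * b)
= 680 * 420 / (0.85 * 35 * 303)
= 31.6832 mm
Mn = As * fy * (d - a/2) / 10^6
= 151.1276 kN-m
phi*Mn = 0.9 * 151.1276 = 136.01 kN-m

136.01


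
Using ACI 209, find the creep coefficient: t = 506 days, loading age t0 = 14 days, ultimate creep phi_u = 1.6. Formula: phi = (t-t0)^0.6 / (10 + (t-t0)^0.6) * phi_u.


dt = 506 - 14 = 492
phi = 492^0.6 / (10 + 492^0.6) * 1.6
= 1.288

1.288


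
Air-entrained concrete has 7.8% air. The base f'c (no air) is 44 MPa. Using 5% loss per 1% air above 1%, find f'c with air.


Strength loss = (7.8 - 1) * 5 = 34.0%
f'c = 44 * (1 - 34.0/100)
= 29.04 MPa

29.04


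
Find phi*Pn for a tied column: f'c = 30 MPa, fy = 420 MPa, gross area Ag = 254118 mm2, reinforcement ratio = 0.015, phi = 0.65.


Ast = rho * Ag = 0.015 * 254118 = 3811.77 mm2
phi*Pn = 0.65 * 0.80 * (0.85 * 30 * (254118 - 3811.77) + 420 * 3811.77) / 1000
= 4151.55 kN

4151.55


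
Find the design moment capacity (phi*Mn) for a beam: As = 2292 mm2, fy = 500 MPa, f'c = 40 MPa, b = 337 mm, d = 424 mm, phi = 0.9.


a = As * fy / (0.85 * f'c * b)
= 2292 * 500 / (0.85 * 40 * 337)
= 100.0175 mm
Mn = As * fy * (d - a/2) / 10^6
= 428.594 kN-m
phi*Mn = 0.9 * 428.594 = 385.73 kN-m

385.73


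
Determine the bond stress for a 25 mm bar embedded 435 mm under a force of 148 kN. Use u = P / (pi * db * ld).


u = P / (pi * db * ld)
= 148 * 1000 / (pi * 25 * 435)
= 4.332 MPa

4.332


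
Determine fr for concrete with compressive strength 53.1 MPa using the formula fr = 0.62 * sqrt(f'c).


fr = 0.62 * sqrt(53.1)
= 4.518 MPa

4.518


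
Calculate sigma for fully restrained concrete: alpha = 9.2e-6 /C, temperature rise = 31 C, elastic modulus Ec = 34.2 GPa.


sigma = alpha * dT * Ec
= 9.2e-6 * 31 * 34.2 * 1000
= 9.754 MPa

9.754


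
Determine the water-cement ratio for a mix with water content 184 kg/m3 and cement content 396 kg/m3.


w/c = water / cement
w/c = 184 / 396 = 0.465

0.465


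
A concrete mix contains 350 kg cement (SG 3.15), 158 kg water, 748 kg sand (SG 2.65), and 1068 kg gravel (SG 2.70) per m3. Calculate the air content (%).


Vol cement = 350 / (3.15 * 1000) = 0.111111 m3
Vol water = 158 / 1000 = 0.158 m3
Vol sand = 748 / (2.65 * 1000) = 0.282264 m3
Vol gravel = 1068 / (2.70 * 1000) = 0.395556 m3
Total solid + water volume = 0.946931 m3
Air = (1 - 0.946931) * 100 = 5.31%

5.31


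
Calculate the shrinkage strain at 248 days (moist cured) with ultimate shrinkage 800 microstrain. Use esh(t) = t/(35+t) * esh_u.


esh(248) = 248 / (35 + 248) * 800
= 248 / 283 * 800
= 701.1 microstrain

701.1


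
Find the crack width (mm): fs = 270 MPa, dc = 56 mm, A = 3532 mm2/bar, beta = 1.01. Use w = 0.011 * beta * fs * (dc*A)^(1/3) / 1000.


w = 0.011 * beta * fs * (dc * A)^(1/3) / 1000
= 0.011 * 1.01 * 270 * (56 * 3532)^(1/3) / 1000
= 0.175 mm

0.175


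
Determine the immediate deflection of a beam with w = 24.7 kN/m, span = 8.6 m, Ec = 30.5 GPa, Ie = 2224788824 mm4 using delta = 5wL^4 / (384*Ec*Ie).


Convert: L = 8.6 m = 8600 mm, Ec = 30.5 GPa = 30500 MPa
delta = 5 * 24.7 * 8600^4 / (384 * 30500 * 2224788824)
= 25.93 mm

25.93


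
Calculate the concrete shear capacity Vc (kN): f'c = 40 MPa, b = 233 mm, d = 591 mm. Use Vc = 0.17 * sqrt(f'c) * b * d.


Vc = 0.17 * sqrt(40) * 233 * 591 / 1000
= 148.05 kN

148.05


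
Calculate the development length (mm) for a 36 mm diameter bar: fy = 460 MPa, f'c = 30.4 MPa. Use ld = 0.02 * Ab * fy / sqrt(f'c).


Ab = pi * 36^2 / 4 = 1017.876 mm2
ld = 0.02 * 1017.876 * 460 / sqrt(30.4)
= 1698.4 mm

1698.4


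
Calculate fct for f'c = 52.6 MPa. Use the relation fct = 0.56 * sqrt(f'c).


fct = 0.56 * sqrt(52.6)
= 0.56 * 7.253
= 4.061 MPa

4.061


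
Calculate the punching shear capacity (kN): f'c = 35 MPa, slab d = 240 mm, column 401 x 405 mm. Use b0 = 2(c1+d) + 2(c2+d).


b0 = 2*(401 + 240) + 2*(405 + 240) = 2572 mm
Vc = 0.33 * sqrt(35) * 2572 * 240 / 1000
= 1205.12 kN

1205.12


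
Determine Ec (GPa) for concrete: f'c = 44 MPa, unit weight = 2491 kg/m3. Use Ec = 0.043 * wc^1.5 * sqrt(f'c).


Ec = 0.043 * 2491^1.5 * sqrt(44) / 1000
= 35.46 GPa

35.46


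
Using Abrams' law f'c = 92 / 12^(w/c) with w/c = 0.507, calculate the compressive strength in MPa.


f'c = 92 / 12^0.507
= 92 / 3.525
= 26.1 MPa

26.1


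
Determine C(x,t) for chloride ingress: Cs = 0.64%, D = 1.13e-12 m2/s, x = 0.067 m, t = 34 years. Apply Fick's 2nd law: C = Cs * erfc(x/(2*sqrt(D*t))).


t_seconds = 34 * 365.25 * 24 * 3600 = 1072958400.0 s
arg = 0.067 / (2 * sqrt(1.13e-12 * 1072958400.0))
= 0.9621
erfc(0.9621) = 0.1736
C = 0.64 * 0.1736 = 0.1111%

0.1111


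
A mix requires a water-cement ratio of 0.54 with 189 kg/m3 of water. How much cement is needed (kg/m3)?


Cement = water / (w/c)
= 189 / 0.54
= 350.0 kg/m3

350.0


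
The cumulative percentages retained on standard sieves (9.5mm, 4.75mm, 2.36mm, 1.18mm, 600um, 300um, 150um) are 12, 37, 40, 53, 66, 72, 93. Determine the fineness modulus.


FM = sum(cumulative % retained) / 100
= 373 / 100
= 3.73

3.73


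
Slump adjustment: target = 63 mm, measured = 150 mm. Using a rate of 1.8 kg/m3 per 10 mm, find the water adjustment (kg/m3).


Difference = 63 - 150 = -87 mm
Water adjustment = -87 * 1.8 / 10 = -15.7 kg/m3

-15.7


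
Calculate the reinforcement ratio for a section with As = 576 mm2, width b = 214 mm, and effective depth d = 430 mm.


rho = As / (b * d)
= 576 / (214 * 430)
= 0.0063

0.0063


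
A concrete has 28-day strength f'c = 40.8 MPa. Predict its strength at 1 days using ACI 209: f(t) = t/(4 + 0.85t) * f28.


f(1) = 1 / (4 + 0.85 * 1) * 40.8
= 1 / 4.85 * 40.8
= 8.41 MPa

8.41


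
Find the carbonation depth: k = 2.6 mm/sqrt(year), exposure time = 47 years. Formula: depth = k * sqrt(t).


depth = k * sqrt(t)
= 2.6 * sqrt(47)
= 17.82 mm

17.82


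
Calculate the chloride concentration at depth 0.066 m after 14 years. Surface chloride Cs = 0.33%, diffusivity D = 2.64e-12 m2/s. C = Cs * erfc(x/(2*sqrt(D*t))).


t_seconds = 14 * 365.25 * 24 * 3600 = 441806400.0 s
arg = 0.066 / (2 * sqrt(2.64e-12 * 441806400.0))
= 0.9663
erfc(0.9663) = 0.1718
C = 0.33 * 0.1718 = 0.0567%

0.0567


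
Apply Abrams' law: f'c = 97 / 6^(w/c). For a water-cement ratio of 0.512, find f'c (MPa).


f'c = 97 / 6^0.512
= 97 / 2.503
= 38.76 MPa

38.76


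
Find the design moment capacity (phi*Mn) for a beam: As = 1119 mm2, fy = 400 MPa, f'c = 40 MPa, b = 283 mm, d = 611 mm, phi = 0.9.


a = As * fy / (0.85 * f'c * b)
= 1119 * 400 / (0.85 * 40 * 283)
= 46.5184 mm
Mn = As * fy * (d - a/2) / 10^6
= 263.0728 kN-m
phi*Mn = 0.9 * 263.0728 = 236.77 kN-m

236.77


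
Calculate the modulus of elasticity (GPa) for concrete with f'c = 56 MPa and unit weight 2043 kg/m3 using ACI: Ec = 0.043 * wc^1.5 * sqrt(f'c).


Ec = 0.043 * 2043^1.5 * sqrt(56) / 1000
= 29.71 GPa

29.71


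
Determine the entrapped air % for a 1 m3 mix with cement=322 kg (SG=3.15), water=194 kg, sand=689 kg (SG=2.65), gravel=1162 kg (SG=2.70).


Vol cement = 322 / (3.15 * 1000) = 0.102222 m3
Vol water = 194 / 1000 = 0.194 m3
Vol sand = 689 / (2.65 * 1000) = 0.26 m3
Vol gravel = 1162 / (2.70 * 1000) = 0.43037 m3
Total solid + water volume = 0.986593 m3
Air = (1 - 0.986593) * 100 = 1.34%

1.34


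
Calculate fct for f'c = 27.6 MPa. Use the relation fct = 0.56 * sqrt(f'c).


fct = 0.56 * sqrt(27.6)
= 0.56 * 5.254
= 2.942 MPa

2.942


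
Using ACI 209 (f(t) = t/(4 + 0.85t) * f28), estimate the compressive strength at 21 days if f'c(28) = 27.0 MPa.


f(21) = 21 / (4 + 0.85 * 21) * 27.0
= 21 / 21.85 * 27.0
= 25.95 MPa

25.95


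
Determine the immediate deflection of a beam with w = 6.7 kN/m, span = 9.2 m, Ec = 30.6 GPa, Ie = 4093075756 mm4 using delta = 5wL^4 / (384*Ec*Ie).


Convert: L = 9.2 m = 9200 mm, Ec = 30.6 GPa = 30600 MPa
delta = 5 * 6.7 * 9200^4 / (384 * 30600 * 4093075756)
= 4.99 mm

4.99


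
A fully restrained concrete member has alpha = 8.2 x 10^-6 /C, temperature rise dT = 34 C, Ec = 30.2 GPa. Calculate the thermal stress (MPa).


sigma = alpha * dT * Ec
= 8.2e-6 * 34 * 30.2 * 1000
= 8.42 MPa

8.42


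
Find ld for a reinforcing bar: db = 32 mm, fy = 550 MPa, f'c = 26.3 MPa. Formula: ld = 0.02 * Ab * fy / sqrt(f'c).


Ab = pi * 32^2 / 4 = 804.248 mm2
ld = 0.02 * 804.248 * 550 / sqrt(26.3)
= 1725.1 mm

1725.1


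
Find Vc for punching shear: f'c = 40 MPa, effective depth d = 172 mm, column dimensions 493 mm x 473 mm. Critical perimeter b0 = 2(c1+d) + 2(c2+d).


b0 = 2*(493 + 172) + 2*(473 + 172) = 2620 mm
Vc = 0.33 * sqrt(40) * 2620 * 172 / 1000
= 940.53 kN

940.53


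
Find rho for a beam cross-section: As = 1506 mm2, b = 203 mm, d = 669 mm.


rho = As / (b * d)
= 1506 / (203 * 669)
= 0.0111

0.0111


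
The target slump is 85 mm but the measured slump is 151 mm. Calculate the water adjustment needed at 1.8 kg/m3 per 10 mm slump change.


Difference = 85 - 151 = -66 mm
Water adjustment = -66 * 1.8 / 10 = -11.9 kg/m3

-11.9


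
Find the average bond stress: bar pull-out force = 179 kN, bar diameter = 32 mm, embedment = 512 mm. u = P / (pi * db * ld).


u = P / (pi * db * ld)
= 179 * 1000 / (pi * 32 * 512)
= 3.478 MPa

3.478


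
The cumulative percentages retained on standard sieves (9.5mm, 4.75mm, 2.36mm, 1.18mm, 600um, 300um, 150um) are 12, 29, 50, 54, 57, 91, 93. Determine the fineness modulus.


FM = sum(cumulative % retained) / 100
= 386 / 100
= 3.86

3.86


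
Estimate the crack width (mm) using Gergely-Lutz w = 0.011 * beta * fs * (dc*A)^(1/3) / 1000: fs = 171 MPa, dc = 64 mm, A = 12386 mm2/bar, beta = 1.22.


w = 0.011 * beta * fs * (dc * A)^(1/3) / 1000
= 0.011 * 1.22 * 171 * (64 * 12386)^(1/3) / 1000
= 0.212 mm

0.212


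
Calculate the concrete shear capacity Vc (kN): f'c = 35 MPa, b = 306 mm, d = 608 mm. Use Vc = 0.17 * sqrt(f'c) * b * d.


Vc = 0.17 * sqrt(35) * 306 * 608 / 1000
= 187.11 kN

187.11


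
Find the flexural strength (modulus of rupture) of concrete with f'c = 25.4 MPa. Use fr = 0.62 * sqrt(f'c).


fr = 0.62 * sqrt(25.4)
= 3.125 MPa

3.125


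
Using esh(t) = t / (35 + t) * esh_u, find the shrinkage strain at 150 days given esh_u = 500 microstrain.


esh(150) = 150 / (35 + 150) * 500
= 150 / 185 * 500
= 405.4 microstrain

405.4


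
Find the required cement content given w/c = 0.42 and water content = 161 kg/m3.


Cement = water / (w/c)
= 161 / 0.42
= 383.3 kg/m3

383.3


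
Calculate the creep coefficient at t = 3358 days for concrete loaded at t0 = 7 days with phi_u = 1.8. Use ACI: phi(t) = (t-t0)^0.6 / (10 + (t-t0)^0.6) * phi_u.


dt = 3358 - 7 = 3351
phi = 3351^0.6 / (10 + 3351^0.6) * 1.8
= 1.672

1.672


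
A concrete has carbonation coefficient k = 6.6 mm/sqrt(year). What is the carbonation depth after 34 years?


depth = k * sqrt(t)
= 6.6 * sqrt(34)
= 38.48 mm

38.48


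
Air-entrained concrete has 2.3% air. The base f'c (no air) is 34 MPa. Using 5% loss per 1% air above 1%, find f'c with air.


Strength loss = (2.3 - 1) * 5 = 6.5%
f'c = 34 * (1 - 6.5/100)
= 31.79 MPa

31.79


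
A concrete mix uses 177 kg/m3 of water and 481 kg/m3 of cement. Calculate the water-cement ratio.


w/c = water / cement
w/c = 177 / 481 = 0.368

0.368


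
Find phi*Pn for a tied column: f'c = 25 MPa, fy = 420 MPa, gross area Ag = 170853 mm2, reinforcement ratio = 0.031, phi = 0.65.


Ast = rho * Ag = 0.031 * 170853 = 5296.443 mm2
phi*Pn = 0.65 * 0.80 * (0.85 * 25 * (170853 - 5296.443) + 420 * 5296.443) / 1000
= 2986.14 kN

2986.14


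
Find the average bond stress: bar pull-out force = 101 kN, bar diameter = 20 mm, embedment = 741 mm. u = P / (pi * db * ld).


u = P / (pi * db * ld)
= 101 * 1000 / (pi * 20 * 741)
= 2.169 MPa

2.169


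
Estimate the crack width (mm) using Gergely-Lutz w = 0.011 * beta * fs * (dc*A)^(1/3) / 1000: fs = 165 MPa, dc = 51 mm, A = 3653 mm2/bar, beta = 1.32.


w = 0.011 * beta * fs * (dc * A)^(1/3) / 1000
= 0.011 * 1.32 * 165 * (51 * 3653)^(1/3) / 1000
= 0.137 mm

0.137


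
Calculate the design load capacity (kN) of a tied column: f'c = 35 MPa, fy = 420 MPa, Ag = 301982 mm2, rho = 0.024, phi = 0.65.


Ast = rho * Ag = 0.024 * 301982 = 7247.568 mm2
phi*Pn = 0.65 * 0.80 * (0.85 * 35 * (301982 - 7247.568) + 420 * 7247.568) / 1000
= 6142.41 kN

6142.41


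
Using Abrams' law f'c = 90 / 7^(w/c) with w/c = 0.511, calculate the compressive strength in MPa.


f'c = 90 / 7^0.511
= 90 / 2.703
= 33.3 MPa

33.3


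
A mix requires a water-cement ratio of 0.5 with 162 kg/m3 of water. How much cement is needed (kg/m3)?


Cement = water / (w/c)
= 162 / 0.5
= 324.0 kg/m3

324.0


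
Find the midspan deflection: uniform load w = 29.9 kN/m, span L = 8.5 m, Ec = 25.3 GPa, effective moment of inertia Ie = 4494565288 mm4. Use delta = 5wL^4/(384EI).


Convert: L = 8.5 m = 8500 mm, Ec = 25.3 GPa = 25300 MPa
delta = 5 * 29.9 * 8500^4 / (384 * 25300 * 4494565288)
= 17.87 mm

17.87


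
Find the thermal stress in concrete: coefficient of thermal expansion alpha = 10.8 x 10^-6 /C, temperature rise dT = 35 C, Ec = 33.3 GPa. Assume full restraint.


sigma = alpha * dT * Ec
= 10.8e-6 * 35 * 33.3 * 1000
= 12.587 MPa

12.587


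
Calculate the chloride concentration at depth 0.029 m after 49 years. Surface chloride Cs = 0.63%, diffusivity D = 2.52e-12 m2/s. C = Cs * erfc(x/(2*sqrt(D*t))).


t_seconds = 49 * 365.25 * 24 * 3600 = 1546322400.0 s
arg = 0.029 / (2 * sqrt(2.52e-12 * 1546322400.0))
= 0.2323
erfc(0.2323) = 0.7425
C = 0.63 * 0.7425 = 0.4678%

0.4678


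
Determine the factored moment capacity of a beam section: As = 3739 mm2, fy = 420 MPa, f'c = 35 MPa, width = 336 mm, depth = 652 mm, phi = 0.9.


a = As * fy / (0.85 * f'c * b)
= 3739 * 420 / (0.85 * 35 * 336)
= 157.1008 mm
Mn = As * fy * (d - a/2) / 10^6
= 900.5338 kN-m
phi*Mn = 0.9 * 900.5338 = 810.48 kN-m

810.48


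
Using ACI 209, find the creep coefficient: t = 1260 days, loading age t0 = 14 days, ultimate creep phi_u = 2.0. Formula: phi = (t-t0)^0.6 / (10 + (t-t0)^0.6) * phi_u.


dt = 1260 - 14 = 1246
phi = 1246^0.6 / (10 + 1246^0.6) * 2.0
= 1.756

1.756


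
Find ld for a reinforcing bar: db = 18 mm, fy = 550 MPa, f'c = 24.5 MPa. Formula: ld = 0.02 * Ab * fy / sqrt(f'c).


Ab = pi * 18^2 / 4 = 254.469 mm2
ld = 0.02 * 254.469 * 550 / sqrt(24.5)
= 565.5 mm

565.5


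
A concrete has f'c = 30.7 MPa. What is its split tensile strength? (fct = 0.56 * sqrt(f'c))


fct = 0.56 * sqrt(30.7)
= 0.56 * 5.541
= 3.103 MPa

3.103


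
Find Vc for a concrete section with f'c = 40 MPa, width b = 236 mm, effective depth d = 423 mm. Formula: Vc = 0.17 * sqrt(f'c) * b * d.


Vc = 0.17 * sqrt(40) * 236 * 423 / 1000
= 107.33 kN

107.33


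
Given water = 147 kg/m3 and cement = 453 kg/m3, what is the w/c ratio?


w/c = water / cement
w/c = 147 / 453 = 0.325

0.325


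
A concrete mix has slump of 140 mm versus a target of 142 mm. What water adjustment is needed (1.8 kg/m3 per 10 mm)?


Difference = 142 - 140 = 2 mm
Water adjustment = 2 * 1.8 / 10 = 0.4 kg/m3

0.4


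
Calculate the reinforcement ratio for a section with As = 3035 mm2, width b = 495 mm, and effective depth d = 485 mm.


rho = As / (b * d)
= 3035 / (495 * 485)
= 0.0126

0.0126


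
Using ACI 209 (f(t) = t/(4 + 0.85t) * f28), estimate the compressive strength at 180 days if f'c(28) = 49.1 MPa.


f(180) = 180 / (4 + 0.85 * 180) * 49.1
= 180 / 157.0 * 49.1
= 56.29 MPa

56.29


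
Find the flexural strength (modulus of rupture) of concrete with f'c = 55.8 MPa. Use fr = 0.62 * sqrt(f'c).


fr = 0.62 * sqrt(55.8)
= 4.631 MPa

4.631


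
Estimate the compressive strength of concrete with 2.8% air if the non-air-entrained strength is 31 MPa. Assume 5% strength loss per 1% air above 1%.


Strength loss = (2.8 - 1) * 5 = 9.0%
f'c = 31 * (1 - 9.0/100)
= 28.21 MPa

28.21


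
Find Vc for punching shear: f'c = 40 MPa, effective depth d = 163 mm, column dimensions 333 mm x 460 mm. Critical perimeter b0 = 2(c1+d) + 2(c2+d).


b0 = 2*(333 + 163) + 2*(460 + 163) = 2238 mm
Vc = 0.33 * sqrt(40) * 2238 * 163 / 1000
= 761.36 kN

761.36


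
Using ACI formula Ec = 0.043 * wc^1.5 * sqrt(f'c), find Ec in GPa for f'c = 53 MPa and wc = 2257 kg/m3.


Ec = 0.043 * 2257^1.5 * sqrt(53) / 1000
= 33.57 GPa

33.57


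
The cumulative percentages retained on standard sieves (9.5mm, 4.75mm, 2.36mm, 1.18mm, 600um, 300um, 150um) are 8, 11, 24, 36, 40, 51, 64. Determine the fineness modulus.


FM = sum(cumulative % retained) / 100
= 234 / 100
= 2.34

2.34


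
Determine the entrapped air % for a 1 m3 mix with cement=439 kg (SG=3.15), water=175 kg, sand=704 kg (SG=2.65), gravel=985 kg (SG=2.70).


Vol cement = 439 / (3.15 * 1000) = 0.139365 m3
Vol water = 175 / 1000 = 0.175 m3
Vol sand = 704 / (2.65 * 1000) = 0.26566 m3
Vol gravel = 985 / (2.70 * 1000) = 0.364815 m3
Total solid + water volume = 0.94484 m3
Air = (1 - 0.94484) * 100 = 5.52%

5.52


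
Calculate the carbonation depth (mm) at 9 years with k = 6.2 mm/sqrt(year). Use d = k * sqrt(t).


depth = k * sqrt(t)
= 6.2 * sqrt(9)
= 18.6 mm

18.6


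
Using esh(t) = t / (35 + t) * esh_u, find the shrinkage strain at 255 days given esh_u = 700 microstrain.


esh(255) = 255 / (35 + 255) * 700
= 255 / 290 * 700
= 615.5 microstrain

615.5


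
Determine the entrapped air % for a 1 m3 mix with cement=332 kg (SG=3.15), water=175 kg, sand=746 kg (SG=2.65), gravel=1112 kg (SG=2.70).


Vol cement = 332 / (3.15 * 1000) = 0.105397 m3
Vol water = 175 / 1000 = 0.175 m3
Vol sand = 746 / (2.65 * 1000) = 0.281509 m3
Vol gravel = 1112 / (2.70 * 1000) = 0.411852 m3
Total solid + water volume = 0.973758 m3
Air = (1 - 0.973758) * 100 = 2.62%

2.62


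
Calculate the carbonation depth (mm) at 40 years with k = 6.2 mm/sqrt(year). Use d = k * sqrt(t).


depth = k * sqrt(t)
= 6.2 * sqrt(40)
= 39.21 mm

39.21


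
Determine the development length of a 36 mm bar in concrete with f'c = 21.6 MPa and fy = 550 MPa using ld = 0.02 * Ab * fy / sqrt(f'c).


Ab = pi * 36^2 / 4 = 1017.876 mm2
ld = 0.02 * 1017.876 * 550 / sqrt(21.6)
= 2409.1 mm

2409.1


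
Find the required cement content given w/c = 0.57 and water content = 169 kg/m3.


Cement = water / (w/c)
= 169 / 0.57
= 296.5 kg/m3

296.5


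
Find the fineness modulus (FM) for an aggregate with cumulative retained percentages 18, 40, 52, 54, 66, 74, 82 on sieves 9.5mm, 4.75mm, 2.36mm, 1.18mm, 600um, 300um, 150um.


FM = sum(cumulative % retained) / 100
= 386 / 100
= 3.86

3.86


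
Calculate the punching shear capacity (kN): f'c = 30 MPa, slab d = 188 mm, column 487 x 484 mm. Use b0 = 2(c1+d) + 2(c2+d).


b0 = 2*(487 + 188) + 2*(484 + 188) = 2694 mm
Vc = 0.33 * sqrt(30) * 2694 * 188 / 1000
= 915.44 kN

915.44


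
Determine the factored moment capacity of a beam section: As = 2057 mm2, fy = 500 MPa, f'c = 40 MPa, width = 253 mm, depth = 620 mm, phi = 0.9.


a = As * fy / (0.85 * f'c * b)
= 2057 * 500 / (0.85 * 40 * 253)
= 119.5652 mm
Mn = As * fy * (d - a/2) / 10^6
= 576.1836 kN-m
phi*Mn = 0.9 * 576.1836 = 518.57 kN-m

518.57


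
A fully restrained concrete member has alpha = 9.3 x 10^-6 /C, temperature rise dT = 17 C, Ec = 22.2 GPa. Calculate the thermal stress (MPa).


sigma = alpha * dT * Ec
= 9.3e-6 * 17 * 22.2 * 1000
= 3.51 MPa

3.51


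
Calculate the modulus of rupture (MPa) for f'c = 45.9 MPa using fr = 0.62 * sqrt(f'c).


fr = 0.62 * sqrt(45.9)
= 4.2 MPa

4.2


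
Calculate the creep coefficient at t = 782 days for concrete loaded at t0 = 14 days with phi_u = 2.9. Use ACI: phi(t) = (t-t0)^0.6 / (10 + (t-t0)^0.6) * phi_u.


dt = 782 - 14 = 768
phi = 768^0.6 / (10 + 768^0.6) * 2.9
= 2.446

2.446


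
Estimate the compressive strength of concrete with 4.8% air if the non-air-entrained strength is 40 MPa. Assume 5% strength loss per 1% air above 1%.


Strength loss = (4.8 - 1) * 5 = 19.0%
f'c = 40 * (1 - 19.0/100)
= 32.4 MPa

32.4


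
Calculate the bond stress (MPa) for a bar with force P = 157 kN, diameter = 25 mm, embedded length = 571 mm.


u = P / (pi * db * ld)
= 157 * 1000 / (pi * 25 * 571)
= 3.501 MPa

3.501


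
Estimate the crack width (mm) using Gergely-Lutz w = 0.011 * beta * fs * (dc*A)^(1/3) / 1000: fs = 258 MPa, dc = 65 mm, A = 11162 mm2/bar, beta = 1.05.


w = 0.011 * beta * fs * (dc * A)^(1/3) / 1000
= 0.011 * 1.05 * 258 * (65 * 11162)^(1/3) / 1000
= 0.268 mm

0.268


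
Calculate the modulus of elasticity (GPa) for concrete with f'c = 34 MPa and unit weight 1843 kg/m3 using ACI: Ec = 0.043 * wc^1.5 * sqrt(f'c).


Ec = 0.043 * 1843^1.5 * sqrt(34) / 1000
= 19.84 GPa

19.84


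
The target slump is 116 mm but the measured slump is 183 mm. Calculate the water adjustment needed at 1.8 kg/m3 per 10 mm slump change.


Difference = 116 - 183 = -67 mm
Water adjustment = -67 * 1.8 / 10 = -12.1 kg/m3

-12.1


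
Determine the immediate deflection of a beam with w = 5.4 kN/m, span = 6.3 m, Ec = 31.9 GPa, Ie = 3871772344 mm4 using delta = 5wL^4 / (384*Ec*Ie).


Convert: L = 6.3 m = 6300 mm, Ec = 31.9 GPa = 31900 MPa
delta = 5 * 5.4 * 6300^4 / (384 * 31900 * 3871772344)
= 0.9 mm

0.9


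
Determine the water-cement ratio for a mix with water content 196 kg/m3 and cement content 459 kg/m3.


w/c = water / cement
w/c = 196 / 459 = 0.427

0.427


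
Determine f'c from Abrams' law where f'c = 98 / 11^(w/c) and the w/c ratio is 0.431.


f'c = 98 / 11^0.431
= 98 / 2.811
= 34.86 MPa

34.86


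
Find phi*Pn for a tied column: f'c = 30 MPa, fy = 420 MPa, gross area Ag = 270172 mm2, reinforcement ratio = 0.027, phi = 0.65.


Ast = rho * Ag = 0.027 * 270172 = 7294.644 mm2
phi*Pn = 0.65 * 0.80 * (0.85 * 30 * (270172 - 7294.644) + 420 * 7294.644) / 1000
= 5078.9 kN

5078.9


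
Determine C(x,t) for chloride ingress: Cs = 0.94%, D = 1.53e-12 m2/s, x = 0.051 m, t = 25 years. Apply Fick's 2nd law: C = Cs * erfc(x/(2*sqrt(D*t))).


t_seconds = 25 * 365.25 * 24 * 3600 = 788940000.0 s
arg = 0.051 / (2 * sqrt(1.53e-12 * 788940000.0))
= 0.734
erfc(0.734) = 0.2993
C = 0.94 * 0.2993 = 0.2813%

0.2813


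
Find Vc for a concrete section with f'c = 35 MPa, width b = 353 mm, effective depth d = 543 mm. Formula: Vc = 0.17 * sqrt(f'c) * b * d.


Vc = 0.17 * sqrt(35) * 353 * 543 / 1000
= 192.78 kN

192.78


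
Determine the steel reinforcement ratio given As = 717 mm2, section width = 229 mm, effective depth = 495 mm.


rho = As / (b * d)
= 717 / (229 * 495)
= 0.0063

0.0063


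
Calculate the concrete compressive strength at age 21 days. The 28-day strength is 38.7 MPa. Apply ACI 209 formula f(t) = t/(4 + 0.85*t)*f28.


f(21) = 21 / (4 + 0.85 * 21) * 38.7
= 21 / 21.85 * 38.7
= 37.19 MPa

37.19


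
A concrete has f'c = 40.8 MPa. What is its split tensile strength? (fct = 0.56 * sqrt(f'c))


fct = 0.56 * sqrt(40.8)
= 0.56 * 6.387
= 3.577 MPa

3.577


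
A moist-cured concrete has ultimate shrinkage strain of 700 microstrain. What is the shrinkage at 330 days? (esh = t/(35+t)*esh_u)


esh(330) = 330 / (35 + 330) * 700
= 330 / 365 * 700
= 632.9 microstrain

632.9


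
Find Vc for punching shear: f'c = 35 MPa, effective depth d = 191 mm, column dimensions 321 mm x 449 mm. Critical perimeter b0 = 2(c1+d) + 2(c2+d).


b0 = 2*(321 + 191) + 2*(449 + 191) = 2304 mm
Vc = 0.33 * sqrt(35) * 2304 * 191 / 1000
= 859.14 kN

859.14


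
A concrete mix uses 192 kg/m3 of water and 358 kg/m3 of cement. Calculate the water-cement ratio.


w/c = water / cement
w/c = 192 / 358 = 0.536

0.536


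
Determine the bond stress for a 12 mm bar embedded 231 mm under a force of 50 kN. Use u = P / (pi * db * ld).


u = P / (pi * db * ld)
= 50 * 1000 / (pi * 12 * 231)
= 5.742 MPa

5.742


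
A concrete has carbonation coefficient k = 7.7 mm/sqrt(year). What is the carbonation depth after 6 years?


depth = k * sqrt(t)
= 7.7 * sqrt(6)
= 18.86 mm

18.86


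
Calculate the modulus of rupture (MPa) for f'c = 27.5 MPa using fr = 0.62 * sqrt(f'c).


fr = 0.62 * sqrt(27.5)
= 3.251 MPa

3.251


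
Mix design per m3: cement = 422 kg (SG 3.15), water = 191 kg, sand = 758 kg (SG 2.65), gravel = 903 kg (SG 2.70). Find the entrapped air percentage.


Vol cement = 422 / (3.15 * 1000) = 0.133968 m3
Vol water = 191 / 1000 = 0.191 m3
Vol sand = 758 / (2.65 * 1000) = 0.286038 m3
Vol gravel = 903 / (2.70 * 1000) = 0.334444 m3
Total solid + water volume = 0.94545 m3
Air = (1 - 0.94545) * 100 = 5.45%

5.45


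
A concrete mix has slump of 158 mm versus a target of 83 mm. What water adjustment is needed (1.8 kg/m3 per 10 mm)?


Difference = 83 - 158 = -75 mm
Water adjustment = -75 * 1.8 / 10 = -13.5 kg/m3

-13.5


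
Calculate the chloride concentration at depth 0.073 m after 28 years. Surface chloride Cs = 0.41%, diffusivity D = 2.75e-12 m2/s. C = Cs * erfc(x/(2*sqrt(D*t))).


t_seconds = 28 * 365.25 * 24 * 3600 = 883612800.0 s
arg = 0.073 / (2 * sqrt(2.75e-12 * 883612800.0))
= 0.7404
erfc(0.7404) = 0.295
C = 0.41 * 0.295 = 0.121%

0.121


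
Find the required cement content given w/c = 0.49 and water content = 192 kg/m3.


Cement = water / (w/c)
= 192 / 0.49
= 391.8 kg/m3

391.8


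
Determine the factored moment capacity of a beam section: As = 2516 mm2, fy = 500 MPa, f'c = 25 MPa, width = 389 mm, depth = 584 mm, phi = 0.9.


a = As * fy / (0.85 * f'c * b)
= 2516 * 500 / (0.85 * 25 * 389)
= 152.1851 mm
Mn = As * fy * (d - a/2) / 10^6
= 638.9476 kN-m
phi*Mn = 0.9 * 638.9476 = 575.05 kN-m

575.05


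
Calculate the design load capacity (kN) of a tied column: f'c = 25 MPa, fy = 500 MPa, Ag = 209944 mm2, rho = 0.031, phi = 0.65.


Ast = rho * Ag = 0.031 * 209944 = 6508.264 mm2
phi*Pn = 0.65 * 0.80 * (0.85 * 25 * (209944 - 6508.264) + 500 * 6508.264) / 1000
= 3940.11 kN

3940.11


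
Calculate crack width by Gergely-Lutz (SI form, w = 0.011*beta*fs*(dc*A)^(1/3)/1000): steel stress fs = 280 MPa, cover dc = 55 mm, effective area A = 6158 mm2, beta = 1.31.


w = 0.011 * beta * fs * (dc * A)^(1/3) / 1000
= 0.011 * 1.31 * 280 * (55 * 6158)^(1/3) / 1000
= 0.281 mm

0.281


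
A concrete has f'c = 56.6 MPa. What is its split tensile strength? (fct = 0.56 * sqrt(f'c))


fct = 0.56 * sqrt(56.6)
= 0.56 * 7.523
= 4.213 MPa

4.213


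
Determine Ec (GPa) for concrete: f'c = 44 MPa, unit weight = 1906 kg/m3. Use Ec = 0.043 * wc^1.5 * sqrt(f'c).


Ec = 0.043 * 1906^1.5 * sqrt(44) / 1000
= 23.73 GPa

23.73


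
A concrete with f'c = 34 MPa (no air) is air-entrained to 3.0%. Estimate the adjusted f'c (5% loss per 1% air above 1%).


Strength loss = (3.0 - 1) * 5 = 10.0%
f'c = 34 * (1 - 10.0/100)
= 30.6 MPa

30.6


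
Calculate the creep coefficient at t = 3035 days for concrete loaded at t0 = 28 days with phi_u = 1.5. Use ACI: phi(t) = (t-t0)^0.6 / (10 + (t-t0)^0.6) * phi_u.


dt = 3035 - 28 = 3007
phi = 3007^0.6 / (10 + 3007^0.6) * 1.5
= 1.386

1.386


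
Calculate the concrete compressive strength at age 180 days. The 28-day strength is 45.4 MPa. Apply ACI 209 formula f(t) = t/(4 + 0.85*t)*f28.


f(180) = 180 / (4 + 0.85 * 180) * 45.4
= 180 / 157.0 * 45.4
= 52.05 MPa

52.05


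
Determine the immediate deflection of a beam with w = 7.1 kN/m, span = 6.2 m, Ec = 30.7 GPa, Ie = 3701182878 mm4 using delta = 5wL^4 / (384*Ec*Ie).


Convert: L = 6.2 m = 6200 mm, Ec = 30.7 GPa = 30700 MPa
delta = 5 * 7.1 * 6200^4 / (384 * 30700 * 3701182878)
= 1.2 mm

1.2


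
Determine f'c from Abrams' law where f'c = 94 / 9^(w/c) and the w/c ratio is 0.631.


f'c = 94 / 9^0.631
= 94 / 4.001
= 23.5 MPa

23.5


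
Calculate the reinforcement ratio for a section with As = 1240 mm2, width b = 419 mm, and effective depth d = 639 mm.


rho = As / (b * d)
= 1240 / (419 * 639)
= 0.0046

0.0046


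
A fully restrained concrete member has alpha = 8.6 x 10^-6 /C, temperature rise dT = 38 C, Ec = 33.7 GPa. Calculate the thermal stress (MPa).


sigma = alpha * dT * Ec
= 8.6e-6 * 38 * 33.7 * 1000
= 11.013 MPa

11.013


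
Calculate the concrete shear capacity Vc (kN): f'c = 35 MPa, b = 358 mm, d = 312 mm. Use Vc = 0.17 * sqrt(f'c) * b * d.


Vc = 0.17 * sqrt(35) * 358 * 312 / 1000
= 112.34 kN

112.34


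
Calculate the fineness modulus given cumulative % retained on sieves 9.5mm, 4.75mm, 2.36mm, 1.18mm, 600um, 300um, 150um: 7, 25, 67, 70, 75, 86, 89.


FM = sum(cumulative % retained) / 100
= 419 / 100
= 4.19

4.19


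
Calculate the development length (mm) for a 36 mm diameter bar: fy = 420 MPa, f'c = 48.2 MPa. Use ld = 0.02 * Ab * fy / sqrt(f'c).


Ab = pi * 36^2 / 4 = 1017.876 mm2
ld = 0.02 * 1017.876 * 420 / sqrt(48.2)
= 1231.5 mm

1231.5


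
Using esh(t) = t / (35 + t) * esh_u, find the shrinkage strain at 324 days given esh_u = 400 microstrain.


esh(324) = 324 / (35 + 324) * 400
= 324 / 359 * 400
= 361.0 microstrain

361.0


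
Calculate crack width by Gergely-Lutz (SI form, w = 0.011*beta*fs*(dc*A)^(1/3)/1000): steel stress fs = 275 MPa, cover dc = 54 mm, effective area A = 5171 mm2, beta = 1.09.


w = 0.011 * beta * fs * (dc * A)^(1/3) / 1000
= 0.011 * 1.09 * 275 * (54 * 5171)^(1/3) / 1000
= 0.216 mm

0.216


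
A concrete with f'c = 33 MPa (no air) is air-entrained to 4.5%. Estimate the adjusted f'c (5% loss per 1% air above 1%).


Strength loss = (4.5 - 1) * 5 = 17.5%
f'c = 33 * (1 - 17.5/100)
= 27.22 MPa

27.22


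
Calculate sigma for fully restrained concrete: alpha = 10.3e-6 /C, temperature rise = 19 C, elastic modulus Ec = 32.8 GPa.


sigma = alpha * dT * Ec
= 10.3e-6 * 19 * 32.8 * 1000
= 6.419 MPa

6.419


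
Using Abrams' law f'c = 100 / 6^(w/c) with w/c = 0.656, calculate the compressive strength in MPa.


f'c = 100 / 6^0.656
= 100 / 3.239
= 30.87 MPa

30.87


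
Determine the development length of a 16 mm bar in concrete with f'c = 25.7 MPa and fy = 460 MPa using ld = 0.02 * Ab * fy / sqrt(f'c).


Ab = pi * 16^2 / 4 = 201.062 mm2
ld = 0.02 * 201.062 * 460 / sqrt(25.7)
= 364.9 mm

364.9


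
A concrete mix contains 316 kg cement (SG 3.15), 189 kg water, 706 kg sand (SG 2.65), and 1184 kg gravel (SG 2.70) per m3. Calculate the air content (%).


Vol cement = 316 / (3.15 * 1000) = 0.100317 m3
Vol water = 189 / 1000 = 0.189 m3
Vol sand = 706 / (2.65 * 1000) = 0.266415 m3
Vol gravel = 1184 / (2.70 * 1000) = 0.438519 m3
Total solid + water volume = 0.994251 m3
Air = (1 - 0.994251) * 100 = 0.57%

0.57


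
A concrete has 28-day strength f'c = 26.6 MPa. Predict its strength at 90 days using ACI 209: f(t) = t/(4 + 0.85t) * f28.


f(90) = 90 / (4 + 0.85 * 90) * 26.6
= 90 / 80.5 * 26.6
= 29.74 MPa

29.74


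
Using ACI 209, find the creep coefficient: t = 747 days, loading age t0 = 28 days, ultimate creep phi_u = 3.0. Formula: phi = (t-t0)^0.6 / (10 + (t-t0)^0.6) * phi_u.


dt = 747 - 28 = 719
phi = 719^0.6 / (10 + 719^0.6) * 3.0
= 2.514

2.514


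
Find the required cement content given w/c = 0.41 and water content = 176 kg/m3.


Cement = water / (w/c)
= 176 / 0.41
= 429.3 kg/m3

429.3


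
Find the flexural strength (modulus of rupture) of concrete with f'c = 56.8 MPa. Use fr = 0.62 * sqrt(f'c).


fr = 0.62 * sqrt(56.8)
= 4.673 MPa

4.673


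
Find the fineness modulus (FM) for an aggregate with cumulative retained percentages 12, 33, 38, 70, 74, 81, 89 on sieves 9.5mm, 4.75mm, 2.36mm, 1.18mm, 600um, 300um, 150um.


FM = sum(cumulative % retained) / 100
= 397 / 100
= 3.97

3.97


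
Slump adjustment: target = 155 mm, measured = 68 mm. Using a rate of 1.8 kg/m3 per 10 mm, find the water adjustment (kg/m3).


Difference = 155 - 68 = 87 mm
Water adjustment = 87 * 1.8 / 10 = 15.7 kg/m3

15.7


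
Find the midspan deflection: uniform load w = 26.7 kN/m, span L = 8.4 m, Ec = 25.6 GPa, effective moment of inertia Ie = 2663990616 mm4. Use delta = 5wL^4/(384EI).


Convert: L = 8.4 m = 8400 mm, Ec = 25.6 GPa = 25600 MPa
delta = 5 * 26.7 * 8400^4 / (384 * 25600 * 2663990616)
= 25.38 mm

25.38


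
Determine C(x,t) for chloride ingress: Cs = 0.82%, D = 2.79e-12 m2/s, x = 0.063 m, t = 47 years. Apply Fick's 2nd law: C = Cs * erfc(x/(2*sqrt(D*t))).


t_seconds = 47 * 365.25 * 24 * 3600 = 1483207200.0 s
arg = 0.063 / (2 * sqrt(2.79e-12 * 1483207200.0))
= 0.4897
erfc(0.4897) = 0.4886
C = 0.82 * 0.4886 = 0.4007%

0.4007


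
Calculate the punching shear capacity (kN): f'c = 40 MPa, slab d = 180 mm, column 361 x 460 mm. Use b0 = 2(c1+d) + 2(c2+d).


b0 = 2*(361 + 180) + 2*(460 + 180) = 2362 mm
Vc = 0.33 * sqrt(40) * 2362 * 180 / 1000
= 887.35 kN

887.35


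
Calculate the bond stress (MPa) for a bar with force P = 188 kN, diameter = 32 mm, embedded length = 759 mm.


u = P / (pi * db * ld)
= 188 * 1000 / (pi * 32 * 759)
= 2.464 MPa

2.464


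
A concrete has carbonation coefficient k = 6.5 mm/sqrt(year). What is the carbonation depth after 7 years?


depth = k * sqrt(t)
= 6.5 * sqrt(7)
= 17.2 mm

17.2


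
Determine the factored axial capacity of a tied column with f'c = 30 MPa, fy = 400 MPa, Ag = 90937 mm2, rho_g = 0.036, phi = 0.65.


Ast = rho * Ag = 0.036 * 90937 = 3273.732 mm2
phi*Pn = 0.65 * 0.80 * (0.85 * 30 * (90937 - 3273.732) + 400 * 3273.732) / 1000
= 1843.35 kN

1843.35


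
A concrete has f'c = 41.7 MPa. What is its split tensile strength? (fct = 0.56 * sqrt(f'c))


fct = 0.56 * sqrt(41.7)
= 0.56 * 6.458
= 3.616 MPa

3.616


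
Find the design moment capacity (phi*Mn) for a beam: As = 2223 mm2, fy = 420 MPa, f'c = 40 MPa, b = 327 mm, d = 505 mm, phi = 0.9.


a = As * fy / (0.85 * f'c * b)
= 2223 * 420 / (0.85 * 40 * 327)
= 83.9773 mm
Mn = As * fy * (d - a/2) / 10^6
= 432.2952 kN-m
phi*Mn = 0.9 * 432.2952 = 389.07 kN-m

389.07


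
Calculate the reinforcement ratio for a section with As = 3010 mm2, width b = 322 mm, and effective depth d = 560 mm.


rho = As / (b * d)
= 3010 / (322 * 560)
= 0.0167

0.0167
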